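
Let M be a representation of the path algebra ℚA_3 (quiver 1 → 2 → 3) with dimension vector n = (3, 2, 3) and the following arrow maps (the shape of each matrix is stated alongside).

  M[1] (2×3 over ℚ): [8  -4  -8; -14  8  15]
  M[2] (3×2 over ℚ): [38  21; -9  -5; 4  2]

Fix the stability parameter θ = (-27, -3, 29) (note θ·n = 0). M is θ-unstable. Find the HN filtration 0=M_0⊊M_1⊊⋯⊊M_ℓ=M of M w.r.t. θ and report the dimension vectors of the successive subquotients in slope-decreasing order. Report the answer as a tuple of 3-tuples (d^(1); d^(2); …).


Interval decomposition of M: I[1,1], I[1,3]^2, I[3,3].
HN type (ℓ=3): μ^(1)=29; μ^(2)=-3; μ^(3)=-27

((0, 0, 3); (0, 2, 0); (3, 0, 0))


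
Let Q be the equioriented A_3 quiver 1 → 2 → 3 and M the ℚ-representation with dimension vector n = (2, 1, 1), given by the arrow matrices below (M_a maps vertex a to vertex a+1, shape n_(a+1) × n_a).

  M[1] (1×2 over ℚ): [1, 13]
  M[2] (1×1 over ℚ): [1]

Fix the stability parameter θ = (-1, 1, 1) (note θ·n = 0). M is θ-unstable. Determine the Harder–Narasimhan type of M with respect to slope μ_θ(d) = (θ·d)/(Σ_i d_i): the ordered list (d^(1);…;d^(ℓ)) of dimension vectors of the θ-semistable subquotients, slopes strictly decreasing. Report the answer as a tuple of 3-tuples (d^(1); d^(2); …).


Interval decomposition of M: I[1,1], I[1,3].
HN type (ℓ=2): μ^(1)=1; μ^(2)=-1

((0, 1, 1); (2, 0, 0))


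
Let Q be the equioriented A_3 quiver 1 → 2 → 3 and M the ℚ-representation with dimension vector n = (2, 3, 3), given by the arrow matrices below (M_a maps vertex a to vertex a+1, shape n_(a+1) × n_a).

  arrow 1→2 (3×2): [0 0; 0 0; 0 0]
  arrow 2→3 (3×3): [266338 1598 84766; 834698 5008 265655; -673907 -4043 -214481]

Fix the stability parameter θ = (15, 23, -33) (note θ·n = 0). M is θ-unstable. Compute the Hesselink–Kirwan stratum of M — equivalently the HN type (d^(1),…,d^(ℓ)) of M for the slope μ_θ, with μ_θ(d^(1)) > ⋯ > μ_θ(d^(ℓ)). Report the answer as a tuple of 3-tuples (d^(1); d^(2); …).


Barcode: M ≅ I[1,1]^2, I[2,3]^3. HN layers by μ_θ (2 steps, strictly decreasing):
  μ^(1)=15; μ^(2)=-5

((2, 0, 0); (0, 3, 3))


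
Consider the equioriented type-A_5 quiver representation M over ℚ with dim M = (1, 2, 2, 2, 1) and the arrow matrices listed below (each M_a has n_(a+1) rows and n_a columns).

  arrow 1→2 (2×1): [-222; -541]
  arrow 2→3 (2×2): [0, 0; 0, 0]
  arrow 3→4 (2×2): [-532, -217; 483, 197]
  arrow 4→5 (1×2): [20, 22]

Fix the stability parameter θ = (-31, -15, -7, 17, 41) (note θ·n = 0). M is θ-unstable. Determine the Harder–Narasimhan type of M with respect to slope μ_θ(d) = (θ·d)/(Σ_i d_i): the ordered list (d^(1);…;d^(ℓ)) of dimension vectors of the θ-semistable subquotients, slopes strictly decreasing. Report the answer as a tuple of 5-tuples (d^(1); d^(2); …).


Barcode: M ≅ I[1,2], I[2,2], I[3,4], I[3,5]. HN layers by μ_θ (5 steps, strictly decreasing):
  μ^(1)=41; μ^(2)=17; μ^(3)=-7; μ^(4)=-15; μ^(5)=-31

((0, 0, 0, 0, 1); (0, 0, 0, 2, 0); (0, 0, 2, 0, 0); (0, 2, 0, 0, 0); (1, 0, 0, 0, 0))


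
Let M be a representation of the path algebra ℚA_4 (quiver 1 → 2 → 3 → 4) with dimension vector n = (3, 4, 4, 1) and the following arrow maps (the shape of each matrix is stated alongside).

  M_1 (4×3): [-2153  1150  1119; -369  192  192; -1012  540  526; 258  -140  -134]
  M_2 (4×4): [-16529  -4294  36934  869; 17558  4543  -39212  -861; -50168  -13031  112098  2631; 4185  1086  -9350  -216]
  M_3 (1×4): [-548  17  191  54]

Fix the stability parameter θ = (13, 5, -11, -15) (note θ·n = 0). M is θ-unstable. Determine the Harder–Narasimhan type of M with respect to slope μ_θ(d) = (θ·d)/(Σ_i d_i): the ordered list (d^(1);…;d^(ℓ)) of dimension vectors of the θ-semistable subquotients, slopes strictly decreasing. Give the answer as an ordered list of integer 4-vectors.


Interval decomposition of M: I[1,1], I[1,3], I[1,4], I[2,3]^2.
HN type (ℓ=4): μ^(1)=13; μ^(2)=7/3; μ^(3)=-2; μ^(4)=-3

((1, 0, 0, 0); (1, 1, 1, 0); (1, 1, 1, 1); (0, 2, 2, 0))


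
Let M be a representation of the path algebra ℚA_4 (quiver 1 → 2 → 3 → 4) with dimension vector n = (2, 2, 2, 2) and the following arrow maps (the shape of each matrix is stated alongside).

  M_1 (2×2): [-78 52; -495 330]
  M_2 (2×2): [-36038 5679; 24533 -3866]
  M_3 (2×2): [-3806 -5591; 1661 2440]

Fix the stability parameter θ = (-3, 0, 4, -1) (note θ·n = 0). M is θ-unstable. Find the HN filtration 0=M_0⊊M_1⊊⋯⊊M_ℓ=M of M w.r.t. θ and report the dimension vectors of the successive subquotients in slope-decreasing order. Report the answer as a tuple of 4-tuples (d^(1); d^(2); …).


Via rank(M_{q-1}∘⋯∘M_p): M ≅ I[1,1], I[1,4], I[2,4].
μ_θ-semistable layers: μ^(1)=3/2; μ^(2)=0; μ^(3)=-3

((0, 0, 2, 2); (0, 2, 0, 0); (2, 0, 0, 0))


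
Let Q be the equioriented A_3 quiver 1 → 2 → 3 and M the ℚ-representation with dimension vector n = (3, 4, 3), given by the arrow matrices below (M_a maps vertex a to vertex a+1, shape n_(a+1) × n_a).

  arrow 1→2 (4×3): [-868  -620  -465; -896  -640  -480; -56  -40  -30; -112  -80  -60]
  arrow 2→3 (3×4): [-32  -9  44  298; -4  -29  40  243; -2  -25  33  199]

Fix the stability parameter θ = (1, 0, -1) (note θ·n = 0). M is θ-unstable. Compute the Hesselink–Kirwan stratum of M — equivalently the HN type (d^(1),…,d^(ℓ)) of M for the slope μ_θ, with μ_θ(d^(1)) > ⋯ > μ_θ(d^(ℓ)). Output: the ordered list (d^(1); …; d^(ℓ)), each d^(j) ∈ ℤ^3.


Via rank(M_{q-1}∘⋯∘M_p): M ≅ I[1,1]^2, I[1,2], I[2,3]^3.
μ_θ-semistable layers: μ^(1)=1; μ^(2)=1/2; μ^(3)=-1/2

((2, 0, 0); (1, 1, 0); (0, 3, 3))


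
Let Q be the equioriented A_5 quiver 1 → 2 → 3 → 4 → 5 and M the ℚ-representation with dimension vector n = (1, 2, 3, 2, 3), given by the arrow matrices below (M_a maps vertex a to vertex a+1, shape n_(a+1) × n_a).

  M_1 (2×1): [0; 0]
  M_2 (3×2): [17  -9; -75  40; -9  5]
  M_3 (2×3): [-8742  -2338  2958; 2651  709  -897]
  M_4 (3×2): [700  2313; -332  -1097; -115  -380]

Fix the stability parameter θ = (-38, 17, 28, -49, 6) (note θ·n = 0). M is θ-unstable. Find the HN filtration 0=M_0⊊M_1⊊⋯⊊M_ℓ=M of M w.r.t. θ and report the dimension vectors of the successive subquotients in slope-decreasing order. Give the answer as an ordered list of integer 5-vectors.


Via rank(M_{q-1}∘⋯∘M_p): M ≅ I[1,1], I[2,5]^2, I[3,3], I[5,5].
μ_θ-semistable layers: μ^(1)=28; μ^(2)=6; μ^(3)=-4/3; μ^(4)=-38

((0, 0, 1, 0, 0); (0, 0, 0, 0, 3); (0, 2, 2, 2, 0); (1, 0, 0, 0, 0))


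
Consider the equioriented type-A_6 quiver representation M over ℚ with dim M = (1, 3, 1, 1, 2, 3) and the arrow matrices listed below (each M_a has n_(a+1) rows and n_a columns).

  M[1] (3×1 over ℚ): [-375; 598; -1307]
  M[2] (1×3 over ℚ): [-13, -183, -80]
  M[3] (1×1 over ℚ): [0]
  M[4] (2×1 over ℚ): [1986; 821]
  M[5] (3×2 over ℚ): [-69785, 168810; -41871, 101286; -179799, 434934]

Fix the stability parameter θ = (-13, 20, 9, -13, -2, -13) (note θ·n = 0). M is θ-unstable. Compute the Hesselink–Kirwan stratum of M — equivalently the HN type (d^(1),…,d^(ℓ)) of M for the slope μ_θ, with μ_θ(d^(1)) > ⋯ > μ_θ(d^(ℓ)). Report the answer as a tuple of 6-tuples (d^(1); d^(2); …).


Via rank(M_{q-1}∘⋯∘M_p): M ≅ I[1,3], I[2,2]^2, I[4,5], I[5,6], I[6,6]^2.
μ_θ-semistable layers: μ^(1)=20; μ^(2)=29/2; μ^(3)=-2; μ^(4)=-15/2; μ^(5)=-13

((0, 2, 0, 0, 0, 0); (0, 1, 1, 0, 0, 0); (0, 0, 0, 0, 1, 0); (0, 0, 0, 0, 1, 1); (1, 0, 0, 1, 0, 2))


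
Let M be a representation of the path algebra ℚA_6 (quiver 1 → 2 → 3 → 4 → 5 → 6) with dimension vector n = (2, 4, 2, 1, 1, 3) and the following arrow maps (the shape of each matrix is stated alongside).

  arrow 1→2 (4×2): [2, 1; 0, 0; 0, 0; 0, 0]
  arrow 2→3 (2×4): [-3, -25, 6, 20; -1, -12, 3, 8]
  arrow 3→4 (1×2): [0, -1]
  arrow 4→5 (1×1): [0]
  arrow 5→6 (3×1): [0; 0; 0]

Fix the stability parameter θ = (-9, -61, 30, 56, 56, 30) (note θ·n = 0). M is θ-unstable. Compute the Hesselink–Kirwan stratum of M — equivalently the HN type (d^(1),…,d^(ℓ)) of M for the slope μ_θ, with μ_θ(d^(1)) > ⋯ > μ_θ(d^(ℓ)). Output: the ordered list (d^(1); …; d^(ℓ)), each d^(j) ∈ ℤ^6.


Barcode: M ≅ I[1,1], I[1,4], I[2,2]^2, I[2,3], I[5,5], I[6,6]^3. HN layers by μ_θ (5 steps, strictly decreasing):
  μ^(1)=56; μ^(2)=30; μ^(3)=-9; μ^(4)=-35; μ^(5)=-61

((0, 0, 0, 1, 1, 0); (0, 0, 2, 0, 0, 3); (1, 0, 0, 0, 0, 0); (1, 1, 0, 0, 0, 0); (0, 3, 0, 0, 0, 0))


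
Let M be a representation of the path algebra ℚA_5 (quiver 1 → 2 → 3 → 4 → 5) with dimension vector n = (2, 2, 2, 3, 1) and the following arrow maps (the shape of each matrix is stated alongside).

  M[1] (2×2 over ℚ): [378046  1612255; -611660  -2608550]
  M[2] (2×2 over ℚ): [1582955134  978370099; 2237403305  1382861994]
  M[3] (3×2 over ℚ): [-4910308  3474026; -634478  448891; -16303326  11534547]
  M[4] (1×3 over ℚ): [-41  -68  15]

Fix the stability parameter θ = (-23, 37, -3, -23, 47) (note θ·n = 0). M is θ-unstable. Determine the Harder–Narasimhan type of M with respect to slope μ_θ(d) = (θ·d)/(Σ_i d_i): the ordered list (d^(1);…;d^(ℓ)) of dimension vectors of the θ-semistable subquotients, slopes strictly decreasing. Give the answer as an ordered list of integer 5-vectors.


Via rank(M_{q-1}∘⋯∘M_p): M ≅ I[1,1], I[1,5], I[2,3], I[4,4]^2.
μ_θ-semistable layers: μ^(1)=47; μ^(2)=17; μ^(3)=11/3; μ^(4)=-23

((0, 0, 0, 0, 1); (0, 1, 1, 0, 0); (0, 1, 1, 1, 0); (2, 0, 0, 2, 0))


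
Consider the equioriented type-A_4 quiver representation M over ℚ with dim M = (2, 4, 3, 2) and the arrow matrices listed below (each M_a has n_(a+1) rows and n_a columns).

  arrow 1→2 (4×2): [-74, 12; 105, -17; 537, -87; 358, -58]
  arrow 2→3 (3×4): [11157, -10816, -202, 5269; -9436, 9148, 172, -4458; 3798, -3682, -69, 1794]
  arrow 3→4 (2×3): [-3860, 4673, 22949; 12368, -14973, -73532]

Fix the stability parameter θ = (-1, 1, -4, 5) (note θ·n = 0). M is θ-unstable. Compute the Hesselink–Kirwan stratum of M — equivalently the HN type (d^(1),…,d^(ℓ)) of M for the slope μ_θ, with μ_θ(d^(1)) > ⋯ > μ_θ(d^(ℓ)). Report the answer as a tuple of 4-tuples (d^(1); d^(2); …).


Via rank(M_{q-1}∘⋯∘M_p): M ≅ I[1,3], I[1,4], I[2,2], I[2,4].
μ_θ-semistable layers: μ^(1)=5; μ^(2)=1; μ^(3)=-4/3; μ^(4)=-3/2

((0, 0, 0, 2); (0, 1, 0, 0); (2, 2, 2, 0); (0, 1, 1, 0))


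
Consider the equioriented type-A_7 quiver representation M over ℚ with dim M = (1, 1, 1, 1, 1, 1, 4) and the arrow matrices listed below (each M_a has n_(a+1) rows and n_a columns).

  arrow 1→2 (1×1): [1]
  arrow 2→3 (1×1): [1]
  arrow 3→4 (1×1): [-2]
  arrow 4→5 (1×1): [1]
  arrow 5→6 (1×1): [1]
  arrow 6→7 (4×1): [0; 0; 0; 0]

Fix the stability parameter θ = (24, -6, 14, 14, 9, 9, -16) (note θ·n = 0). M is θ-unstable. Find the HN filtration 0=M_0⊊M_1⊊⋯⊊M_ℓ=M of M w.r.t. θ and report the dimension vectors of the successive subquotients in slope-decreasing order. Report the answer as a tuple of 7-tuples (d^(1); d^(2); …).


Barcode: M ≅ I[1,6], I[7,7]^4. HN layers by μ_θ (3 steps, strictly decreasing):
  μ^(1)=23/2; μ^(2)=9; μ^(3)=-16

((0, 0, 1, 1, 1, 1, 0); (1, 1, 0, 0, 0, 0, 0); (0, 0, 0, 0, 0, 0, 4))


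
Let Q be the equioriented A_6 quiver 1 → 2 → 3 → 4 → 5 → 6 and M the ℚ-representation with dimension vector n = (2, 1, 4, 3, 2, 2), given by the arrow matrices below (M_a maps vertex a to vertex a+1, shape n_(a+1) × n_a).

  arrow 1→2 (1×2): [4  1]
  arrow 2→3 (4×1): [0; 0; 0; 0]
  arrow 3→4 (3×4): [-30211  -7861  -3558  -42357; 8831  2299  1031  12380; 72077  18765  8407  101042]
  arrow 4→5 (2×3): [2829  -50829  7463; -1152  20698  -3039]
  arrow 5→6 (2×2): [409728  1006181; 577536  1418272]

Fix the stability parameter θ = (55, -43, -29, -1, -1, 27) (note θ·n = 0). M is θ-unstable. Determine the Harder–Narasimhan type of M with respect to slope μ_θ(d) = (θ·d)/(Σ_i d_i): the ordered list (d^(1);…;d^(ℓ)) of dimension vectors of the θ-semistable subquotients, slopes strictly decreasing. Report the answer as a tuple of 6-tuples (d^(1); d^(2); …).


Interval decomposition of M: I[1,1], I[1,2], I[3,3], I[3,4], I[3,5], I[3,6], I[6,6].
HN type (ℓ=5): μ^(1)=55; μ^(2)=27; μ^(3)=6; μ^(4)=-1; μ^(5)=-29

((1, 0, 0, 0, 0, 0); (0, 0, 0, 0, 0, 2); (1, 1, 0, 0, 0, 0); (0, 0, 0, 3, 2, 0); (0, 0, 4, 0, 0, 0))


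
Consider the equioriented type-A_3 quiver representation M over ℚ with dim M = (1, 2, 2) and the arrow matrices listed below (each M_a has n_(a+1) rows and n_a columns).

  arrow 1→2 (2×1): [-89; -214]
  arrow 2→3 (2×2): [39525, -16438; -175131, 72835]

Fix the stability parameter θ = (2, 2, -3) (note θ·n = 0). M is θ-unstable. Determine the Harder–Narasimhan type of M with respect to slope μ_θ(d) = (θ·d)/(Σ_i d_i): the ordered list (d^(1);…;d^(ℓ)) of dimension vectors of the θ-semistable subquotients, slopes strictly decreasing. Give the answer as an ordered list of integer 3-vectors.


Via rank(M_{q-1}∘⋯∘M_p): M ≅ I[1,3], I[2,3].
μ_θ-semistable layers: μ^(1)=1/3; μ^(2)=-1/2

((1, 1, 1); (0, 1, 1))


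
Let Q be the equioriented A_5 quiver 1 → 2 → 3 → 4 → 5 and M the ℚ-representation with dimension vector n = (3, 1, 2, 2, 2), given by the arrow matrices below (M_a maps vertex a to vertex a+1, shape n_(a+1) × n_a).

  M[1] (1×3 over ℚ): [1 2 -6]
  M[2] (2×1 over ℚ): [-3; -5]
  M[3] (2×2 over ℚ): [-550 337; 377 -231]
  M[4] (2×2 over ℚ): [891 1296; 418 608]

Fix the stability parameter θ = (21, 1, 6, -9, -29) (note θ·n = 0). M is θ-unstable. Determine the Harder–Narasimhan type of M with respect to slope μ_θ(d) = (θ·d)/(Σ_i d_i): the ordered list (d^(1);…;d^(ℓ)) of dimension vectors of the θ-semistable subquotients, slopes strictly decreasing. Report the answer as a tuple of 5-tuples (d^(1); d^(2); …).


Via rank(M_{q-1}∘⋯∘M_p): M ≅ I[1,1]^2, I[1,5], I[3,4], I[5,5].
μ_θ-semistable layers: μ^(1)=21; μ^(2)=-3/2; μ^(3)=-2; μ^(4)=-29

((2, 0, 0, 0, 0); (0, 0, 1, 1, 0); (1, 1, 1, 1, 1); (0, 0, 0, 0, 1))


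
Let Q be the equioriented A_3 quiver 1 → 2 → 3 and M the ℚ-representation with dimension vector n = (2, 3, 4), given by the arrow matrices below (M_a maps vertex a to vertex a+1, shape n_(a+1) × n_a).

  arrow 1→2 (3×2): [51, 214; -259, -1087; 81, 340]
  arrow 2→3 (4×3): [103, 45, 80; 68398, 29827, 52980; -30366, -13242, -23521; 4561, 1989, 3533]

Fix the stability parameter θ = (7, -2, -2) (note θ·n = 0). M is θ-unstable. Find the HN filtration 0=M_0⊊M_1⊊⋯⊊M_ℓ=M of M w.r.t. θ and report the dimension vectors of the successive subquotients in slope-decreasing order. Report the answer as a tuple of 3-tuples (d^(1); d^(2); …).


Via rank(M_{q-1}∘⋯∘M_p): M ≅ I[1,3]^2, I[2,3], I[3,3].
μ_θ-semistable layers: μ^(1)=1; μ^(2)=-2

((2, 2, 2); (0, 1, 2))


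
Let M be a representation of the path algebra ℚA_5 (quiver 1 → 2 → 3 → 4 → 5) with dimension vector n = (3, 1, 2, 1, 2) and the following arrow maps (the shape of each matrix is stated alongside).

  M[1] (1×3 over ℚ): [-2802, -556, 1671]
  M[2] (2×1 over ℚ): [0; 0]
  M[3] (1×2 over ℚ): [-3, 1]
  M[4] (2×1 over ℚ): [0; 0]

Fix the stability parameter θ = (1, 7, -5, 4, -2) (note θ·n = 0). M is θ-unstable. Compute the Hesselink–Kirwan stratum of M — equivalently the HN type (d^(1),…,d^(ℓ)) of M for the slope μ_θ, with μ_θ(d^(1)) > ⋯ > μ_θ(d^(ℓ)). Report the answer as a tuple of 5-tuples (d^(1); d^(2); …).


Barcode: M ≅ I[1,1]^2, I[1,2], I[3,3], I[3,4], I[5,5]^2. HN layers by μ_θ (5 steps, strictly decreasing):
  μ^(1)=7; μ^(2)=4; μ^(3)=1; μ^(4)=-2; μ^(5)=-5

((0, 1, 0, 0, 0); (0, 0, 0, 1, 0); (3, 0, 0, 0, 0); (0, 0, 0, 0, 2); (0, 0, 2, 0, 0))


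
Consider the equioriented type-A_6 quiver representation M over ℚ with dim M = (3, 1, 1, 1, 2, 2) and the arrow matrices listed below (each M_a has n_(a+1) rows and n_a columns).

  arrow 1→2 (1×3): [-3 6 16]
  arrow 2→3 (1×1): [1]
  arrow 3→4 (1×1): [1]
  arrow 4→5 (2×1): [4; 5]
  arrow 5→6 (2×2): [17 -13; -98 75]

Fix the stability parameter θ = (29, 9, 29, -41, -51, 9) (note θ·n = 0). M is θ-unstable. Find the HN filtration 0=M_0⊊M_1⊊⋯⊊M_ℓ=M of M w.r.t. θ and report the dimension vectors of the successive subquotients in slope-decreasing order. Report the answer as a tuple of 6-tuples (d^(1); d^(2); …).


Interval decomposition of M: I[1,1]^2, I[1,6], I[5,6].
HN type (ℓ=4): μ^(1)=29; μ^(2)=9; μ^(3)=-5; μ^(4)=-51

((2, 0, 0, 0, 0, 0); (0, 0, 0, 0, 0, 2); (1, 1, 1, 1, 1, 0); (0, 0, 0, 0, 1, 0))


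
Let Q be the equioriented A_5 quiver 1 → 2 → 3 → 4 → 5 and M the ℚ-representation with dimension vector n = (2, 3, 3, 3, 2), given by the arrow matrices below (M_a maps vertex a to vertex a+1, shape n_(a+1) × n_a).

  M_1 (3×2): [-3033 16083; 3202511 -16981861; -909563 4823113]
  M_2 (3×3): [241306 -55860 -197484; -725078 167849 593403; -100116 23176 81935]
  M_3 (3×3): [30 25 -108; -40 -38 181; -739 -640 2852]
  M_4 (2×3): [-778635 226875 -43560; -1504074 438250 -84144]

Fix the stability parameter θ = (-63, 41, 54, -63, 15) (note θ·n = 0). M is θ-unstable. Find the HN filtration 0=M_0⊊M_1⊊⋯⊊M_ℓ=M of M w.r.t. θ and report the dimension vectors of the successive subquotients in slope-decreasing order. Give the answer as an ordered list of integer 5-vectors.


Via rank(M_{q-1}∘⋯∘M_p): M ≅ I[1,1], I[1,5], I[2,4]^2, I[5,5].
μ_θ-semistable layers: μ^(1)=15; μ^(2)=32/3; μ^(3)=-63

((0, 0, 0, 0, 2); (0, 3, 3, 3, 0); (2, 0, 0, 0, 0))


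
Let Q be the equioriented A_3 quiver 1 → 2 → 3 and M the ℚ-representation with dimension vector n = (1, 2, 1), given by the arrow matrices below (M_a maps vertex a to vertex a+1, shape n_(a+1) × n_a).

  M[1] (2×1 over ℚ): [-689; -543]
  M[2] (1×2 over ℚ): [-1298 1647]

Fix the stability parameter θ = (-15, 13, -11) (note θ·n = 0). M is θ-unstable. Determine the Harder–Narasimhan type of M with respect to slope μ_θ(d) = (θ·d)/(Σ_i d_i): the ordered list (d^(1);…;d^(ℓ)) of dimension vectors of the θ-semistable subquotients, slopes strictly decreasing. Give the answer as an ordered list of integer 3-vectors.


Barcode: M ≅ I[1,3], I[2,2]. HN layers by μ_θ (3 steps, strictly decreasing):
  μ^(1)=13; μ^(2)=1; μ^(3)=-15

((0, 1, 0); (0, 1, 1); (1, 0, 0))


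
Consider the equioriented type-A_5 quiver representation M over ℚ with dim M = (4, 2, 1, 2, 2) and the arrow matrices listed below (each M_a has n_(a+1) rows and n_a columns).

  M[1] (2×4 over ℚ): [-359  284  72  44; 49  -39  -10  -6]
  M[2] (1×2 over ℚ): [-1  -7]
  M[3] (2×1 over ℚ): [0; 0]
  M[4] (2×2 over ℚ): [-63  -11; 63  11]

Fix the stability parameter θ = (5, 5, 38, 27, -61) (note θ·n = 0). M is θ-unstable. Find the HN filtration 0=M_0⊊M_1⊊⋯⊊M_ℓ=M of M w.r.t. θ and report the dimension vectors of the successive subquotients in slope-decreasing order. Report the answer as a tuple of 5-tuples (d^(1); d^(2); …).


Via rank(M_{q-1}∘⋯∘M_p): M ≅ I[1,1]^2, I[1,2], I[1,3], I[4,4], I[4,5], I[5,5].
μ_θ-semistable layers: μ^(1)=38; μ^(2)=27; μ^(3)=5; μ^(4)=-17; μ^(5)=-61

((0, 0, 1, 0, 0); (0, 0, 0, 1, 0); (4, 2, 0, 0, 0); (0, 0, 0, 1, 1); (0, 0, 0, 0, 1))


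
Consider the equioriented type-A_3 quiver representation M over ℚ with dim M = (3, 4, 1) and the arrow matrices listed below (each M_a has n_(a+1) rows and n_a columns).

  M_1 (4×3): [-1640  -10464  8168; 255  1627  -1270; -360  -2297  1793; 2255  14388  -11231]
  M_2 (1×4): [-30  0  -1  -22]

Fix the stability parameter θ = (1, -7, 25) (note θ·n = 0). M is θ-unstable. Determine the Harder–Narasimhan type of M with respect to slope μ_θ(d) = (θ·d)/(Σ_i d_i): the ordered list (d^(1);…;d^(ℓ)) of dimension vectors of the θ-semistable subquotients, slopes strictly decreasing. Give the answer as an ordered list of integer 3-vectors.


Interval decomposition of M: I[1,1], I[1,2], I[1,3], I[2,2]^2.
HN type (ℓ=4): μ^(1)=25; μ^(2)=1; μ^(3)=-3; μ^(4)=-7

((0, 0, 1); (1, 0, 0); (2, 2, 0); (0, 2, 0))


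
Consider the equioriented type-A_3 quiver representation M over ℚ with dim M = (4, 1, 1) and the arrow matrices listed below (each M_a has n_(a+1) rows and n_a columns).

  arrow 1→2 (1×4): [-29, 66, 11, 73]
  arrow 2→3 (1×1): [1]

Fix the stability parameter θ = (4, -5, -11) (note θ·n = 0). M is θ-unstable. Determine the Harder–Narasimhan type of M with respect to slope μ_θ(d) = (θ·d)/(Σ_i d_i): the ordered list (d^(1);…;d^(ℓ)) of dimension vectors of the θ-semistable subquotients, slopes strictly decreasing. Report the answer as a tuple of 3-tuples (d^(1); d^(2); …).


Interval decomposition of M: I[1,1]^3, I[1,3].
HN type (ℓ=2): μ^(1)=4; μ^(2)=-4

((3, 0, 0); (1, 1, 1))


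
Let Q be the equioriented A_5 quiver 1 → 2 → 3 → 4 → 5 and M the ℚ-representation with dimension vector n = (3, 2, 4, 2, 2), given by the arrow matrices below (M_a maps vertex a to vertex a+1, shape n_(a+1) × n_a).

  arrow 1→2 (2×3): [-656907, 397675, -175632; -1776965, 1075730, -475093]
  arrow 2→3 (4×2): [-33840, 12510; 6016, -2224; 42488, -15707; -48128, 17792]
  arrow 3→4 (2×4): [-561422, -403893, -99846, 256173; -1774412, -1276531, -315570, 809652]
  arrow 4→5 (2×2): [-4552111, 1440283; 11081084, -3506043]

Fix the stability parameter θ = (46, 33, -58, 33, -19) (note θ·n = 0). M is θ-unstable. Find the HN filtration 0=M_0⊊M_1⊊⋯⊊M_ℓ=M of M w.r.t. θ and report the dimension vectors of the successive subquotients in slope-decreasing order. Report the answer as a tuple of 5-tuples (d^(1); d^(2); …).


Barcode: M ≅ I[1,1], I[1,2], I[1,5], I[3,3]^2, I[3,5]. HN layers by μ_θ (4 steps, strictly decreasing):
  μ^(1)=46; μ^(2)=79/2; μ^(3)=7; μ^(4)=-58

((1, 0, 0, 0, 0); (1, 1, 0, 0, 0); (1, 1, 1, 2, 2); (0, 0, 3, 0, 0))


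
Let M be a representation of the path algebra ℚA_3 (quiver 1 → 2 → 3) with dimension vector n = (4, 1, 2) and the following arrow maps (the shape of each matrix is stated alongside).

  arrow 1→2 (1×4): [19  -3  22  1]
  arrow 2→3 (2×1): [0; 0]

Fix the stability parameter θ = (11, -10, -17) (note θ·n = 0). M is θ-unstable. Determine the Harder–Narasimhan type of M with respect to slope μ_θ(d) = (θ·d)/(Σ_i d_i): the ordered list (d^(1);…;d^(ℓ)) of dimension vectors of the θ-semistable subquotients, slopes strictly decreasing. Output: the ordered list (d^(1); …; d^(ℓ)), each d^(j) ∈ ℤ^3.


Via rank(M_{q-1}∘⋯∘M_p): M ≅ I[1,1]^3, I[1,2], I[3,3]^2.
μ_θ-semistable layers: μ^(1)=11; μ^(2)=1/2; μ^(3)=-17

((3, 0, 0); (1, 1, 0); (0, 0, 2))


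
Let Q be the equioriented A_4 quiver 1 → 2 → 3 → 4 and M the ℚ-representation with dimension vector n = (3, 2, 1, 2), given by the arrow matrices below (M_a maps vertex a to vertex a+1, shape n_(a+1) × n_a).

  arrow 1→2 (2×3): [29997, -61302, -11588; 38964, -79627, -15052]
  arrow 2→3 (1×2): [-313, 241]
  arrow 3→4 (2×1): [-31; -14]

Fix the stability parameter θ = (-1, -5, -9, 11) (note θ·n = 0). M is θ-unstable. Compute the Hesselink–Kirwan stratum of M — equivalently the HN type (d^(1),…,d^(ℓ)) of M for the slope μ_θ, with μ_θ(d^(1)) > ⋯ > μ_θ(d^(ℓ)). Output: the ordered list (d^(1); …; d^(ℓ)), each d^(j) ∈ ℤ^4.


Via rank(M_{q-1}∘⋯∘M_p): M ≅ I[1,1], I[1,2], I[1,4], I[4,4].
μ_θ-semistable layers: μ^(1)=11; μ^(2)=-1; μ^(3)=-3; μ^(4)=-5

((0, 0, 0, 2); (1, 0, 0, 0); (1, 1, 0, 0); (1, 1, 1, 0))


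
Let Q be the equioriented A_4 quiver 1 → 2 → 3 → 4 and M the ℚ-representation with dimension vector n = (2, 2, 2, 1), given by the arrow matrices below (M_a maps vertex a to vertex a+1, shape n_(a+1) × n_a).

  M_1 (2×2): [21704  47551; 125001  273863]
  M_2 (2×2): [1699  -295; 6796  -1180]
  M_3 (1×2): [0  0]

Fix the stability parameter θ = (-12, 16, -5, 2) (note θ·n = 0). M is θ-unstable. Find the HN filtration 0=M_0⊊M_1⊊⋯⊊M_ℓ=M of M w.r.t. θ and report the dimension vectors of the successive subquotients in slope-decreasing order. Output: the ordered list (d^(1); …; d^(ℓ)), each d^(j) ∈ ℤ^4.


Via rank(M_{q-1}∘⋯∘M_p): M ≅ I[1,2], I[1,3], I[3,3], I[4,4].
μ_θ-semistable layers: μ^(1)=16; μ^(2)=11/2; μ^(3)=2; μ^(4)=-5; μ^(5)=-12

((0, 1, 0, 0); (0, 1, 1, 0); (0, 0, 0, 1); (0, 0, 1, 0); (2, 0, 0, 0))


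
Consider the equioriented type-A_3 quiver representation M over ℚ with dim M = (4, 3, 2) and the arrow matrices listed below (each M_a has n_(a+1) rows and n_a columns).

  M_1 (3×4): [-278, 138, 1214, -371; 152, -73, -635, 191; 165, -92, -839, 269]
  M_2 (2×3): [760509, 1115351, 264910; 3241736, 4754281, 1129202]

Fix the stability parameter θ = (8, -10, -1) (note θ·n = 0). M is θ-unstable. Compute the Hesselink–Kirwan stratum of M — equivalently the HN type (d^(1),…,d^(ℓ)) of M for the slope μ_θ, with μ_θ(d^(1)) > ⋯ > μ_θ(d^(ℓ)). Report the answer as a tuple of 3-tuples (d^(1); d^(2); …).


Interval decomposition of M: I[1,1], I[1,2], I[1,3]^2.
HN type (ℓ=2): μ^(1)=8; μ^(2)=-1

((1, 0, 0); (3, 3, 2))


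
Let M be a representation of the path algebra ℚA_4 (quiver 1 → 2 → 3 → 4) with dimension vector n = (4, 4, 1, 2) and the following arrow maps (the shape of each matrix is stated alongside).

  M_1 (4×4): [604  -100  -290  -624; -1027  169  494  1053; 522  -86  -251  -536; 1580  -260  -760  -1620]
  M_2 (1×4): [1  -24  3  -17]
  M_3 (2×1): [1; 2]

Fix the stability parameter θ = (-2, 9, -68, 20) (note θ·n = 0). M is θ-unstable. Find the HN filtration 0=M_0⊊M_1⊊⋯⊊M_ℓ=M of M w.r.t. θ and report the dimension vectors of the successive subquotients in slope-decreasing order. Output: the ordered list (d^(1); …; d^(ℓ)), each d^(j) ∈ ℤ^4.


Via rank(M_{q-1}∘⋯∘M_p): M ≅ I[1,1]^2, I[1,2], I[1,4], I[2,2]^2, I[4,4].
μ_θ-semistable layers: μ^(1)=20; μ^(2)=9; μ^(3)=-2; μ^(4)=-61/3

((0, 0, 0, 2); (0, 3, 0, 0); (3, 0, 0, 0); (1, 1, 1, 0))


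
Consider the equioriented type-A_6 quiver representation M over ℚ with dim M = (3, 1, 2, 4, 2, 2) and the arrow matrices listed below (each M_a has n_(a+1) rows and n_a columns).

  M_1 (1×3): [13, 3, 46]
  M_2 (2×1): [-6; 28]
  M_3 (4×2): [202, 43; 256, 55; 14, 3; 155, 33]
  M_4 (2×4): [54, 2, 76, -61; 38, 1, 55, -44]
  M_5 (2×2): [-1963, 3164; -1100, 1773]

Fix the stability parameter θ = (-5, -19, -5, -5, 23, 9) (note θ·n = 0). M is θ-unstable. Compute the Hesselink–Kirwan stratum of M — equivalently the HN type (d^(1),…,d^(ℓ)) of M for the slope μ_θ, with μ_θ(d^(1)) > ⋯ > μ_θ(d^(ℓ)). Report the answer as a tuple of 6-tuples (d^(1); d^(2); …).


Interval decomposition of M: I[1,1]^2, I[1,6], I[3,6], I[4,4]^2.
HN type (ℓ=3): μ^(1)=16; μ^(2)=-5; μ^(3)=-12

((0, 0, 0, 0, 2, 2); (2, 0, 2, 4, 0, 0); (1, 1, 0, 0, 0, 0))


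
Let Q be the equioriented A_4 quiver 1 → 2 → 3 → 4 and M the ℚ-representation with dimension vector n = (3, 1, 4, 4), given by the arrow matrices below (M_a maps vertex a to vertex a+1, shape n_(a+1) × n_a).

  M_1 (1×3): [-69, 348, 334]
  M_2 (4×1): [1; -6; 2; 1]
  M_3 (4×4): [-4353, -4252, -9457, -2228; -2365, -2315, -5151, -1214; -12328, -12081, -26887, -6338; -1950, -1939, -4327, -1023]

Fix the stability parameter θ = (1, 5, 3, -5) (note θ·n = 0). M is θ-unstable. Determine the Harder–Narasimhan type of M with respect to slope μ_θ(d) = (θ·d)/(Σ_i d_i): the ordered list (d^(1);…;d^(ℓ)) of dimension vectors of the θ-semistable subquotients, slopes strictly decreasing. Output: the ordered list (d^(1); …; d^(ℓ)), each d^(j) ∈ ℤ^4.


Interval decomposition of M: I[1,1]^2, I[1,4], I[3,4]^3.
HN type (ℓ=2): μ^(1)=1; μ^(2)=-1

((3, 1, 1, 1); (0, 0, 3, 3))


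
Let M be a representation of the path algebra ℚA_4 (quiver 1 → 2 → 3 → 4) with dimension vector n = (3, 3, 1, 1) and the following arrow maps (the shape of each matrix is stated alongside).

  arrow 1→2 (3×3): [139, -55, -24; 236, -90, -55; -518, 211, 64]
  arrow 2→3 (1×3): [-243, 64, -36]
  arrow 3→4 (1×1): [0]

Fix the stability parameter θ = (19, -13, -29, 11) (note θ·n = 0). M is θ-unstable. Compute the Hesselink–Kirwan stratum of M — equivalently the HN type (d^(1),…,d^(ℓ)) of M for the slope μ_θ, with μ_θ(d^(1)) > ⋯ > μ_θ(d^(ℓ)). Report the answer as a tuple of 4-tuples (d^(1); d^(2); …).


Interval decomposition of M: I[1,2]^2, I[1,3], I[4,4].
HN type (ℓ=3): μ^(1)=11; μ^(2)=3; μ^(3)=-23/3

((0, 0, 0, 1); (2, 2, 0, 0); (1, 1, 1, 0))


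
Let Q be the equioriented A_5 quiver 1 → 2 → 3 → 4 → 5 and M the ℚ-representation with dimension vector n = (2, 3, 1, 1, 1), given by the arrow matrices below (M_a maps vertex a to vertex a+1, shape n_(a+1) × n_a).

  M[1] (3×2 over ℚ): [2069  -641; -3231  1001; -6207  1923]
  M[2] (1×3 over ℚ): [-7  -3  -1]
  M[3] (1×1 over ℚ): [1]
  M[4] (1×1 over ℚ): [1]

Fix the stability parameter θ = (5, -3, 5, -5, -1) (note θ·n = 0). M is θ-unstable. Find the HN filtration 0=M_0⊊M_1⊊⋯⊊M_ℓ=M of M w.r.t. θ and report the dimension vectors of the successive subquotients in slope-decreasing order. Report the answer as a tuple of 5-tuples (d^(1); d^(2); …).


Interval decomposition of M: I[1,2], I[1,5], I[2,2].
HN type (ℓ=3): μ^(1)=1; μ^(2)=1/5; μ^(3)=-3

((1, 1, 0, 0, 0); (1, 1, 1, 1, 1); (0, 1, 0, 0, 0))


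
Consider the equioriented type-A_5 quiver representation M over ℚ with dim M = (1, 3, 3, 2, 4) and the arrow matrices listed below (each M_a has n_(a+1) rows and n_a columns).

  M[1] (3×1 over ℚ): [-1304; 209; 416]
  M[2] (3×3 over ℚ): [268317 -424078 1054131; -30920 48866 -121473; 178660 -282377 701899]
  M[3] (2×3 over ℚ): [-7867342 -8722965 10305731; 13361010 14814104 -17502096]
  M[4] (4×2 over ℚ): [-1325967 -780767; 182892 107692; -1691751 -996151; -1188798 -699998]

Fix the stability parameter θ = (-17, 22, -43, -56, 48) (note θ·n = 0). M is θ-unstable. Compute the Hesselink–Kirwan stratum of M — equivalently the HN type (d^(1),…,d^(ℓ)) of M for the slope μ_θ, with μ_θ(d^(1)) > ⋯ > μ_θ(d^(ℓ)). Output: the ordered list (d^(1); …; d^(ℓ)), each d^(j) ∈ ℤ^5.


Interval decomposition of M: I[1,5], I[2,3], I[2,4], I[5,5]^3.
HN type (ℓ=4): μ^(1)=48; μ^(2)=-21/2; μ^(3)=-47/2; μ^(4)=-77/3

((0, 0, 0, 0, 4); (0, 1, 1, 0, 0); (1, 1, 1, 1, 0); (0, 1, 1, 1, 0))


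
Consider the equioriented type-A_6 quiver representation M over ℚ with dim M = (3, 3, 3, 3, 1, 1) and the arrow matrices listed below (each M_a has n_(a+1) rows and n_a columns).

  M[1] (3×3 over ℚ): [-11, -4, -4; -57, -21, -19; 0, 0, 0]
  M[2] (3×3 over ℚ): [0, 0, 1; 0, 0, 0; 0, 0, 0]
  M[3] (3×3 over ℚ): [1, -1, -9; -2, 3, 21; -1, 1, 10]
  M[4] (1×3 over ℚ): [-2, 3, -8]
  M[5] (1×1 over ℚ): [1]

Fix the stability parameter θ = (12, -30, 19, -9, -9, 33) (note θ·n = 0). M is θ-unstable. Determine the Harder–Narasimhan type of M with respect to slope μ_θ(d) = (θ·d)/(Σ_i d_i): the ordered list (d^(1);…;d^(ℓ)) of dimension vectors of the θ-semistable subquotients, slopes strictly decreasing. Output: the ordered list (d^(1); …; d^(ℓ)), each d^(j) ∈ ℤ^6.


Interval decomposition of M: I[1,1], I[1,2]^2, I[2,4], I[3,4], I[3,6].
HN type (ℓ=6): μ^(1)=33; μ^(2)=12; μ^(3)=5; μ^(4)=1/3; μ^(5)=-9; μ^(6)=-30

((0, 0, 0, 0, 0, 1); (1, 0, 0, 0, 0, 0); (0, 0, 2, 2, 0, 0); (0, 0, 1, 1, 1, 0); (2, 2, 0, 0, 0, 0); (0, 1, 0, 0, 0, 0))


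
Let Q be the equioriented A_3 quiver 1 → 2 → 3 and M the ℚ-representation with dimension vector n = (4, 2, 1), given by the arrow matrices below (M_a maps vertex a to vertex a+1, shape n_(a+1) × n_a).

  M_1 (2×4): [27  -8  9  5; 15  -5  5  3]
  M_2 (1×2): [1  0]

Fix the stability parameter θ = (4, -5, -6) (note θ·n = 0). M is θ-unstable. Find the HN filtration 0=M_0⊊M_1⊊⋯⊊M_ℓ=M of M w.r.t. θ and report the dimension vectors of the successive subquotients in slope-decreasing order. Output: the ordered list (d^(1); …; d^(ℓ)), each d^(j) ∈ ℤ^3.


Via rank(M_{q-1}∘⋯∘M_p): M ≅ I[1,1]^2, I[1,2], I[1,3].
μ_θ-semistable layers: μ^(1)=4; μ^(2)=-1/2; μ^(3)=-7/3

((2, 0, 0); (1, 1, 0); (1, 1, 1))


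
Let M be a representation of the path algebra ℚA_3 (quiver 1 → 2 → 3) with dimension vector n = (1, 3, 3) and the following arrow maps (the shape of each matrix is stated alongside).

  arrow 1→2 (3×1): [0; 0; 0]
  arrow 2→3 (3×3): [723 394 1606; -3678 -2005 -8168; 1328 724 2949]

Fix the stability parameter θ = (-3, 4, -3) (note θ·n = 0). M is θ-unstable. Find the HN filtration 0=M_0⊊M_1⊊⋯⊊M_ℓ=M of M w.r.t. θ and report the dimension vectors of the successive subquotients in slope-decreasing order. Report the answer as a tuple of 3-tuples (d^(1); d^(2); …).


Interval decomposition of M: I[1,1], I[2,3]^3.
HN type (ℓ=2): μ^(1)=1/2; μ^(2)=-3

((0, 3, 3); (1, 0, 0))


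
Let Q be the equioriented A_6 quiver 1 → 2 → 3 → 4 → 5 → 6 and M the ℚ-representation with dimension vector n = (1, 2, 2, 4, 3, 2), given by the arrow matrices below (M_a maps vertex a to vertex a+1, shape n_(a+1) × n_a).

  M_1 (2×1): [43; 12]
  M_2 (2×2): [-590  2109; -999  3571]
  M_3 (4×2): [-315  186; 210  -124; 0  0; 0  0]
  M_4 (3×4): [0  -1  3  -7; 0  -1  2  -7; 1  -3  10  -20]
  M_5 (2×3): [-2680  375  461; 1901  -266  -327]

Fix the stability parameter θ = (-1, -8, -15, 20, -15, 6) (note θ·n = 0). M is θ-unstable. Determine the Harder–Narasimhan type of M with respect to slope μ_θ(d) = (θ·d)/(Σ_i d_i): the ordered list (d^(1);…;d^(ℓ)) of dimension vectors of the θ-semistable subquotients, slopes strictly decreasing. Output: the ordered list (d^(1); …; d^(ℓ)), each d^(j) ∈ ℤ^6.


Interval decomposition of M: I[1,3], I[2,6], I[4,4], I[4,5], I[4,6].
HN type (ℓ=5): μ^(1)=20; μ^(2)=6; μ^(3)=5/2; μ^(4)=-8; μ^(5)=-23/2

((0, 0, 0, 1, 0, 0); (0, 0, 0, 0, 0, 2); (0, 0, 0, 3, 3, 0); (1, 1, 1, 0, 0, 0); (0, 1, 1, 0, 0, 0))


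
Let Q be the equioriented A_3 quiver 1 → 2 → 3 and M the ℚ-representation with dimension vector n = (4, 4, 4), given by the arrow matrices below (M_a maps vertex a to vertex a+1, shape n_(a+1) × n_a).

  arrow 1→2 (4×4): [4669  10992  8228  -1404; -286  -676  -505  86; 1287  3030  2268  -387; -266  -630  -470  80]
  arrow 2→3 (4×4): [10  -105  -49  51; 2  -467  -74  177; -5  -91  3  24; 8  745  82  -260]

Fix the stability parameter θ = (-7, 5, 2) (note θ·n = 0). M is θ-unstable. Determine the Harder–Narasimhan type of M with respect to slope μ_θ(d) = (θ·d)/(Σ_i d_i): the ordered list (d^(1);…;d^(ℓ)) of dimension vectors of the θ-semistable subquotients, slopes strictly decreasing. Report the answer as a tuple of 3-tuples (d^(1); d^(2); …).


Interval decomposition of M: I[1,3]^4.
HN type (ℓ=2): μ^(1)=7/2; μ^(2)=-7

((0, 4, 4); (4, 0, 0))


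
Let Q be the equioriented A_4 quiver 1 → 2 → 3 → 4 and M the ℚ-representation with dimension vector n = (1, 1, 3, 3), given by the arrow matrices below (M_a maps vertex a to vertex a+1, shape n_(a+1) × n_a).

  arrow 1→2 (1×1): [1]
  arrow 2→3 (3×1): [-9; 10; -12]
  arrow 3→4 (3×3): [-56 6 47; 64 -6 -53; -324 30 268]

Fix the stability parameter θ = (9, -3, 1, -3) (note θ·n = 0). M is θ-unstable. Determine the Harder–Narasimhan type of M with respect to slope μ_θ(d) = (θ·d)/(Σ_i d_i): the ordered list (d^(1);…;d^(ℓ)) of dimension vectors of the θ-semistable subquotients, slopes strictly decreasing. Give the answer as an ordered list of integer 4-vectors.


Interval decomposition of M: I[1,3], I[3,4]^2, I[4,4].
HN type (ℓ=3): μ^(1)=7/3; μ^(2)=-1; μ^(3)=-3

((1, 1, 1, 0); (0, 0, 2, 2); (0, 0, 0, 1))


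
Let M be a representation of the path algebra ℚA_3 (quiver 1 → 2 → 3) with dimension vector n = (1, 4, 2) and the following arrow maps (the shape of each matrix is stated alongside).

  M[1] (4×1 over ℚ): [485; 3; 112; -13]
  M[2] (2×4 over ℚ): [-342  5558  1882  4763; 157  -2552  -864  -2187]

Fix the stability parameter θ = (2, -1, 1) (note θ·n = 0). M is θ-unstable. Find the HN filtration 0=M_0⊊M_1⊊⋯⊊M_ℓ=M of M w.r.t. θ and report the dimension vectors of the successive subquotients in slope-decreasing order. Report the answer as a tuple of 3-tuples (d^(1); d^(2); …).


Interval decomposition of M: I[1,3], I[2,2]^2, I[2,3].
HN type (ℓ=3): μ^(1)=1; μ^(2)=1/2; μ^(3)=-1

((0, 0, 2); (1, 1, 0); (0, 3, 0))


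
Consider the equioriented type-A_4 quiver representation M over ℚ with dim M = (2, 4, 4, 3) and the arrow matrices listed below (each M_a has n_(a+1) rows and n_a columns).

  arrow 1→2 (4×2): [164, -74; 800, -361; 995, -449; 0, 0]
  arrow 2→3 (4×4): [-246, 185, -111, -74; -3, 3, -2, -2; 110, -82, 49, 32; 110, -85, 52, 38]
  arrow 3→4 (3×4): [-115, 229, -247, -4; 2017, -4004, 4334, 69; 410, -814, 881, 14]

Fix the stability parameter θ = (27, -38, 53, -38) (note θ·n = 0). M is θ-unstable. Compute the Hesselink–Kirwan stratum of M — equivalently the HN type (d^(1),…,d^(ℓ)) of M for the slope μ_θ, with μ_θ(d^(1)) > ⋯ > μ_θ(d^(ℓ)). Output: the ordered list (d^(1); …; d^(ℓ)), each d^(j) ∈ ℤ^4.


Barcode: M ≅ I[1,4]^2, I[2,2], I[2,3], I[3,4]. HN layers by μ_θ (4 steps, strictly decreasing):
  μ^(1)=53; μ^(2)=15/2; μ^(3)=-11/2; μ^(4)=-38

((0, 0, 1, 0); (0, 0, 3, 3); (2, 2, 0, 0); (0, 2, 0, 0))


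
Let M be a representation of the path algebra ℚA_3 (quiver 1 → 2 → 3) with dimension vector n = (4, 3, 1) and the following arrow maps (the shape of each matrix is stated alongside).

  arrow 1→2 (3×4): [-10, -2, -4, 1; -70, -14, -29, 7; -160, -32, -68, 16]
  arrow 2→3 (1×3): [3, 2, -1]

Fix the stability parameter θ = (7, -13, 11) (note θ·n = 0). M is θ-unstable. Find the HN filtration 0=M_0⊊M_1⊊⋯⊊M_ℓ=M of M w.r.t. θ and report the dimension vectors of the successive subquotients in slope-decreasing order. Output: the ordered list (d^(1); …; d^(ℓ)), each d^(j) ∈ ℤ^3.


Barcode: M ≅ I[1,1]^2, I[1,2], I[1,3], I[2,2]. HN layers by μ_θ (4 steps, strictly decreasing):
  μ^(1)=11; μ^(2)=7; μ^(3)=-3; μ^(4)=-13

((0, 0, 1); (2, 0, 0); (2, 2, 0); (0, 1, 0))


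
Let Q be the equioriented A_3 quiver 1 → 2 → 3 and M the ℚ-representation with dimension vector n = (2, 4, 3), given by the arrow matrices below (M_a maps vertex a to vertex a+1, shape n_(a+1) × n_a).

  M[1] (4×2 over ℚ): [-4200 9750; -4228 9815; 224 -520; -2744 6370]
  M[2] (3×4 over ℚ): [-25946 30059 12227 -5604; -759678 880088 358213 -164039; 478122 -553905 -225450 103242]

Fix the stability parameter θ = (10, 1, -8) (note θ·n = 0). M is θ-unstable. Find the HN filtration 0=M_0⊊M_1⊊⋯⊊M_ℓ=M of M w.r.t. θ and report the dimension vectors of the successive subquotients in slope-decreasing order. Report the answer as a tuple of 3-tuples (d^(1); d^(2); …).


Barcode: M ≅ I[1,1], I[1,3], I[2,2], I[2,3]^2. HN layers by μ_θ (3 steps, strictly decreasing):
  μ^(1)=10; μ^(2)=1; μ^(3)=-7/2

((1, 0, 0); (1, 2, 1); (0, 2, 2))


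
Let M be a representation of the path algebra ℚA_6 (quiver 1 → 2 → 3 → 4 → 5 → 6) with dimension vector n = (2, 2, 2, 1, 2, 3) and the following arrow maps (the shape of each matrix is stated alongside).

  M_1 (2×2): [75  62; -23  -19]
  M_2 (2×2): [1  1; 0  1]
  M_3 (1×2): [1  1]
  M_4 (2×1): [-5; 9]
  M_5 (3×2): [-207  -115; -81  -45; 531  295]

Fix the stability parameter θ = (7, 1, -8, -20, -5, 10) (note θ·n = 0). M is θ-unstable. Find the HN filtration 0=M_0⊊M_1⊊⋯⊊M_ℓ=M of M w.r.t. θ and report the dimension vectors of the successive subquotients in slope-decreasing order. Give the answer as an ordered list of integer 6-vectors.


Barcode: M ≅ I[1,3], I[1,5], I[5,6], I[6,6]^2. HN layers by μ_θ (3 steps, strictly decreasing):
  μ^(1)=10; μ^(2)=0; μ^(3)=-5

((0, 0, 0, 0, 0, 3); (1, 1, 1, 0, 0, 0); (1, 1, 1, 1, 2, 0))
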